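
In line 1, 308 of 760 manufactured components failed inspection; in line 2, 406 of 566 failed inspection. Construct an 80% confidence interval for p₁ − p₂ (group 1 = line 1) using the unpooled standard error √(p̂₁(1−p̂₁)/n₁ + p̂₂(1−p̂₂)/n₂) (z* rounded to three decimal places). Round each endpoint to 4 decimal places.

(-0.3454, -0.2787)

p̂₁ = 0.40526, p̂₂ = 0.71731, so the observed difference is -0.31205.
Unpooled SE = √(p̂₁(1−p̂₁)/n₁ + p̂₂(1−p̂₂)/n₂) = √(0.000317138 + 0.000358259) = 0.025988.
z* = 1.282 at the 80% level. Margin = 1.282·0.025988 = 0.03332.
So the interval runs from -0.3454 to -0.2787.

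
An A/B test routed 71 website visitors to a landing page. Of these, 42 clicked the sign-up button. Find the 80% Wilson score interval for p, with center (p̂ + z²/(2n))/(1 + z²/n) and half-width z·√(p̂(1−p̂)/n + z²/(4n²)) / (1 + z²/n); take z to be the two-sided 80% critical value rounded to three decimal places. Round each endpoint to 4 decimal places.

Here p̂ = 42/71 = 0.59155 and z = 1.282 (z² = 1.643524).
1 + z²/n = 1.023148.
Center = (0.59155 + 0.011574)/1.023148 = 0.58948.
Radicand: p̂(1−p̂)/n + z²/(4n²) = 0.003403081 + 0.000081508 = 0.003484589.
Half-width = z·√(radicand)/denom = 1.282·0.059030/1.023148 = 0.07396.
CI: 0.58948 ± 0.07396 = (0.5155, 0.6634).

(0.5155, 0.6634)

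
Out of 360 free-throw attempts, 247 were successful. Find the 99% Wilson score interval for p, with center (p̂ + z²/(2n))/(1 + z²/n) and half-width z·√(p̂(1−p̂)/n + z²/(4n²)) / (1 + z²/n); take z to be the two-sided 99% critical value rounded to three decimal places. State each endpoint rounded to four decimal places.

(0.6202, 0.7453)

p̂ = 247/360 = 0.68611; z = 2.576, so z² = 6.635776.
1 + z²/n = 1.018433.
Adjusted center: (0.68611 + z²/(2n))/1.018433 = 0.68274.
Radicand: p̂(1−p̂)/n + z²/(4n²) = 0.000598230 + 0.000012800 = 0.000611030.
Half-width = z·√(radicand)/denom = 2.576·0.024719/1.018433 = 0.06252.
So the interval runs from 0.6202 to 0.7453.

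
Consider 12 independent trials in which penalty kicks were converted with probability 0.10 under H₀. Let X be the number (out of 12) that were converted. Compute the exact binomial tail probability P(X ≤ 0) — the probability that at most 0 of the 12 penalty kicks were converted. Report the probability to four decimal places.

P = 0.2824

X ~ Binomial(n=12, p=0.10).
P(X ≤ 0) = C(12,0)·0.10^0·0.90^12.
= 0.282430 = 0.2824.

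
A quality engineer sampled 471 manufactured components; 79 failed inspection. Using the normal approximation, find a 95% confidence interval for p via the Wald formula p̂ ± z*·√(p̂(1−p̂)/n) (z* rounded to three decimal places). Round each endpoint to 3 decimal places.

The sample proportion is 79/471 = 0.16773.
SE = √(p̂(1−p̂)/n) = √(0.139595/471) = 0.017216.
z* = 1.960 at the 95% level.
Margin = 1.960·0.017216 = 0.03374.
CI: 0.16773 ± 0.03374 = (0.134, 0.201).

(0.134, 0.201)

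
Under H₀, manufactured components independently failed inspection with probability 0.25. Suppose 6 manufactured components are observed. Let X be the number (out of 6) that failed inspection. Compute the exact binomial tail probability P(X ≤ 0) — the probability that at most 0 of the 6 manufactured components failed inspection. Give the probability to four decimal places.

P = 0.1780

X ~ Binomial(n=6, p=0.25).
P(X ≤ 0) = C(6,0)·0.25^0·0.75^6.
= 0.177979 = 0.1780.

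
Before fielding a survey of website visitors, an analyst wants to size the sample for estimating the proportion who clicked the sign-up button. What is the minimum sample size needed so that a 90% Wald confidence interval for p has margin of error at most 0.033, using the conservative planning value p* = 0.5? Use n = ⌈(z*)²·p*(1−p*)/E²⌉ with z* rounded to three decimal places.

For 90% confidence, z* = 1.645.
p*(1−p*) = 0.2500.
(z*)²·p*(1−p*)/E² = 2.706025·0.2500/0.001089 = 621.218.
⌈621.218⌉ = 622.

n = 622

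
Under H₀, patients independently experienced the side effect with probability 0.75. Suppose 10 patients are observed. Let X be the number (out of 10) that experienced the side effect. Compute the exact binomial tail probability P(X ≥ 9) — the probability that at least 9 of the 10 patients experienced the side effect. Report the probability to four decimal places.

P = 0.2440

X ~ Binomial(n=10, p=0.75).
P(X ≥ 9) = C(10,9)·0.75^9·0.25^1 + C(10,10)·0.75^10·0.25^0.
= 0.187712 + 0.056314 = 0.2440.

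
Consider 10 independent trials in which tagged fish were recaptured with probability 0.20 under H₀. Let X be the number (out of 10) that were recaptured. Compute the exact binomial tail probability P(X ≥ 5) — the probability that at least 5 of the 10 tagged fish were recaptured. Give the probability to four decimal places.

P = 0.0328

X is binomial with n = 10 and p = 0.20.
P(X ≥ 5) = Σ_{j=5}^{10} C(10,j)·0.20^j·0.80^{10−j}.
= 0.026424 + 0.005505 + 0.000786 + 0.000074 + 0.000004 + 0.000000 = 0.0328.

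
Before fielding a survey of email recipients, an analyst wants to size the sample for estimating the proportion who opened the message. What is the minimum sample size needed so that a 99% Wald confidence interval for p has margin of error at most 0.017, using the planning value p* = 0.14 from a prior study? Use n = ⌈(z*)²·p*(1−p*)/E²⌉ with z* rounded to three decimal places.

n = 2765

For 99% confidence, z* = 2.576.
p*(1−p*) = 0.1204.
(z*)²·p*(1−p*)/E² = 6.635776·0.1204/0.000289 = 2764.524.
⌈2764.524⌉ = 2765.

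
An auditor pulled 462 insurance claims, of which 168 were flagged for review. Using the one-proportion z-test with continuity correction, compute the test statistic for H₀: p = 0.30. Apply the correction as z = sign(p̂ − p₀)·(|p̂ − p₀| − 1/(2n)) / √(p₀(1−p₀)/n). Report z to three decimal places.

z = 2.934

The sample proportion is 168/462 = 0.36364. p̂ − p₀ = 0.063636.
Continuity correction 1/(2n) = 1/924 = 0.001082.
Corrected numerator: |0.063636| − 0.001082 = 0.062554.
Under H₀, SE = √(p₀(1−p₀)/n) = √(0.30·0.70/462) = √0.000454545 = 0.021320.
z = (+)0.062554/0.021320 = 2.934.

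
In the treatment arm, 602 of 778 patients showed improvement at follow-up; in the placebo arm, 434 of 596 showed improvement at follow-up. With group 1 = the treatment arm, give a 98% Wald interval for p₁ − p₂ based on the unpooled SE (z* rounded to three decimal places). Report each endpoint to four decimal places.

p̂₁ = 0.77378, p̂₂ = 0.72819, so the observed difference is 0.04559.
Unpooled SE = √(p̂₁(1−p̂₁)/n₁ + p̂₂(1−p̂₂)/n₂) = √(0.000224994 + 0.000332098) = 0.023603.
The 98% critical value is z* = 2.326. Margin of error = 0.05490.
CI: 0.04559 ± 0.05490 = (-0.0093, 0.1005).

(-0.0093, 0.1005)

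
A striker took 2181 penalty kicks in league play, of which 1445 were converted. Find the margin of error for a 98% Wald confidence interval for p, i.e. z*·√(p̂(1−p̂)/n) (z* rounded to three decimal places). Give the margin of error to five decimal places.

p̂ = 1445/2181 = 0.66254.
Standard error of p̂: √(0.223581/2181) = √0.000102513 = 0.010125.
z* = 2.326 at the 98% level.
So ME = 0.02355.

ME = 0.02355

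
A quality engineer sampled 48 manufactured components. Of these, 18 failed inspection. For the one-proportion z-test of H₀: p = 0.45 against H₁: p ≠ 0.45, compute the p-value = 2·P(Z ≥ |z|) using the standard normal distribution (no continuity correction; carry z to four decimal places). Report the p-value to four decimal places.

p-value = 0.2963

Sample proportion p̂ = 18/48 = 0.37500.
Under H₀, SE = √(p₀(1−p₀)/n) = √(0.45·0.55/48) = √0.005156250 = 0.071807.
Test statistic (full precision, shown to 4 dp): z = (18/48 − 0.45)/SE₀ ≈ -1.0445.
From the standard normal, 2·P(Z ≥ |z|) = 0.2963.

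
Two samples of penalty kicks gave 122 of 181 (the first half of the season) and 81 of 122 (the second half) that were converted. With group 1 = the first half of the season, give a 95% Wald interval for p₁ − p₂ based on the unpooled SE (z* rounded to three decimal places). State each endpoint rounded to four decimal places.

p̂₁ = 122/181 = 0.67403, p̂₂ = 81/122 = 0.66393; p̂₁ − p̂₂ = 0.01010.
Unpooled SE = √(p̂₁(1−p̂₁)/n₁ + p̂₂(1−p̂₂)/n₂) = √(0.001213881 + 0.001828898) = 0.055161.
For 95% confidence, z* = 1.960. Margin of error = 0.10812.
CI: 0.01010 ± 0.10812 = (-0.0980, 0.1182).

(-0.0980, 0.1182)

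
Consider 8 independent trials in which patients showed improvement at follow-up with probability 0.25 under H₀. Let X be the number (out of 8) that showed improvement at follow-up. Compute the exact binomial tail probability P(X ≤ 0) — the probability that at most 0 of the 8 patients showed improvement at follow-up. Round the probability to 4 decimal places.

X is binomial with n = 8 and p = 0.25.
P(X ≤ 0) = C(8,0)·0.25^0·0.75^8.
= 0.100113 = 0.1001.

P = 0.1001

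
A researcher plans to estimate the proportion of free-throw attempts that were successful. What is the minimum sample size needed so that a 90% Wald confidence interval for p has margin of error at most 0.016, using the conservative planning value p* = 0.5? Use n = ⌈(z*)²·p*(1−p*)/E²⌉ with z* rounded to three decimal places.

z* = 1.645 at the 90% level.
p*(1−p*) = 0.2500.
Required n before rounding: 2.706025 × 0.2500 / 0.016² = 2642.603.
⌈2642.603⌉ = 2643.

n = 2643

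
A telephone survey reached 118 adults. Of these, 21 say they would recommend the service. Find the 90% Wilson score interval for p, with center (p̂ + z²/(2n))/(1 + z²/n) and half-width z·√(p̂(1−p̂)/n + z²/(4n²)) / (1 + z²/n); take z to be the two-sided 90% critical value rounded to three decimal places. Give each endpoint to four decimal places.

Here p̂ = 21/118 = 0.17797 and z = 1.645 (z² = 2.706025).
Denominator 1 + z²/n = 1 + 2.706025/118 = 1.022932.
Center = (0.17797 + 0.011466)/1.022932 = 0.18519.
Radicand: p̂(1−p̂)/n + z²/(4n²) = 0.001239781 + 0.000048586 = 0.001288367.
Half-width = 1.645·√0.001288367/1.022932 = 0.05772.
CI: 0.18519 ± 0.05772 = (0.1275, 0.2429).

(0.1275, 0.2429)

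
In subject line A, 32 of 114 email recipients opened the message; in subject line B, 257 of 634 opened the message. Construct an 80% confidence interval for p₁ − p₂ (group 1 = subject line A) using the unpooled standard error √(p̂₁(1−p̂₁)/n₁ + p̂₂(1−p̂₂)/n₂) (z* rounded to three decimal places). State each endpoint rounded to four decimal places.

p̂₁ = 0.28070, p̂₂ = 0.40536, so the observed difference is -0.12466.
SE = √(0.001771125 + 0.000380195) = √0.002151320 = 0.046382.
z* = 1.282 at the 80% level. Margin = 1.282·0.046382 = 0.05946.
Interval: -0.12466 ± 0.05946 → (-0.1841, -0.0652).

(-0.1841, -0.0652)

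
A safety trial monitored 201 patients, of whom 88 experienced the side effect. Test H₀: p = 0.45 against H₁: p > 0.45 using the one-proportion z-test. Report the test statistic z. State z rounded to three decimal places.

Sample proportion p̂ = 88/201 = 0.43781.
Null standard error: √(0.45·0.55/201) = √0.001231343 = 0.035091.
z = (0.43781 − 0.45)/0.035091 = -0.01219/0.035091 = -0.347.

z = -0.347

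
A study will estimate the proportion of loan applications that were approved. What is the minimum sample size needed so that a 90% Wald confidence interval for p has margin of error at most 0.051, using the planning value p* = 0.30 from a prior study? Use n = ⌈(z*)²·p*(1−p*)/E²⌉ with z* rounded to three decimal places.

n = 219

z* = 1.645 at the 90% level.
p*(1−p*) = 0.2100.
(z*)²·p*(1−p*)/E² = 2.706025·0.2100/0.002601 = 218.480.
Rounding up, n = 219.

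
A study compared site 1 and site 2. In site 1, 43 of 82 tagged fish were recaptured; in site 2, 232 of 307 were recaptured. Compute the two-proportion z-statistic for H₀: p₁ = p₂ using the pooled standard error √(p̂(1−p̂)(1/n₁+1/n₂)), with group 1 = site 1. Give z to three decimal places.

Sample proportions: p̂₁ = 43/82 = 0.52439 and p̂₂ = 232/307 = 0.75570.
Pooling: p̂ = 275/389 = 0.70694.
SE = √[p̂(1−p̂)(1/n₁+1/n₂)] = √[0.70694·0.29306·(1/82+1/307)] ≈ 0.056581.
z = -0.23131/0.056581 = -4.088.

z = -4.088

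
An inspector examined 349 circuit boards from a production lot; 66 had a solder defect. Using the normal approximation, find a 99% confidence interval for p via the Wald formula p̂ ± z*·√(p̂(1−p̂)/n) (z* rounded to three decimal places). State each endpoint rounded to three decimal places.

p̂ = 66/349 = 0.18911.
SE(p̂) = √(0.18911·0.81089/349) = 0.020962.
z* = 2.576 at the 99% level.
Margin of error: 2.576 × 0.020962 = 0.05400.
Interval: 0.18911 ± 0.05400 → (0.135, 0.243).

(0.135, 0.243)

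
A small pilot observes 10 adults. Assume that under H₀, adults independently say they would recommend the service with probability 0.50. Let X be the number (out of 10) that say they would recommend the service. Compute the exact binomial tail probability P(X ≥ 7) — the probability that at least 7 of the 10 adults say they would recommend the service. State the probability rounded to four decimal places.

X is binomial with n = 10 and p = 0.50.
P(X ≥ 7) = C(10,7)·0.50^7·0.50^3 + C(10,8)·0.50^8·0.50^2 + C(10,9)·0.50^9·0.50^1 + C(10,10)·0.50^10·0.50^0.
= 0.117188 + 0.043945 + 0.009766 + 0.000977 = 0.1719.

P = 0.1719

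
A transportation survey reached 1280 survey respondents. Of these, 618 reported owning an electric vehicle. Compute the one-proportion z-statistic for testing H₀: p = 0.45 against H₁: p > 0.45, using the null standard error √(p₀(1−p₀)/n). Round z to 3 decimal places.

z = 2.360

With x = 618 successes in n = 1280, p̂ = 0.48281.
SE₀ = √(0.45·0.55/1280) = 0.013905.
z = (p̂ − p₀)/SE = (0.48281 − 0.45)/0.013905 = 2.360.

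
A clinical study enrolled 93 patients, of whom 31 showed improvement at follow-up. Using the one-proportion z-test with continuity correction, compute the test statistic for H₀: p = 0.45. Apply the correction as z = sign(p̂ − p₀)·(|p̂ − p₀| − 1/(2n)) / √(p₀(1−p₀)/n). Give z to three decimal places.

z = -2.157

Sample proportion p̂ = 31/93 = 0.33333. p̂ − p₀ = -0.116667.
1/(2n) = 0.005376.
Corrected numerator: |-0.116667| − 0.005376 = 0.111291.
Null standard error: √(0.45·0.55/93) = √0.002661290 = 0.051588.
z = −0.111291/0.051588 = -2.157.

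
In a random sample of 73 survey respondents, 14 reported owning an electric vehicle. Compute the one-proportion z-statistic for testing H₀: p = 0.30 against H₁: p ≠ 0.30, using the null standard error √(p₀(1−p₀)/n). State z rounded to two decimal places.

p̂ = 14/73 = 0.19178.
Null standard error: √(0.30·0.70/73) = √0.002876712 = 0.053635.
z = (0.19178 − 0.30)/0.053635 = -0.10822/0.053635 = -2.02.

z = -2.02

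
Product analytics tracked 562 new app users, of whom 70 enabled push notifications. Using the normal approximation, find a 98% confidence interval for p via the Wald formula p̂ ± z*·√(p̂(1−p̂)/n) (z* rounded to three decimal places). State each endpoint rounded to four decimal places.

The sample proportion is 70/562 = 0.12456.
Standard error of p̂: √(0.109041/562) = √0.000194023 = 0.013929.
z* = 2.326 at the 98% level.
Margin = 2.326·0.013929 = 0.03240.
So the interval runs from 0.0922 to 0.1570.

(0.0922, 0.1570)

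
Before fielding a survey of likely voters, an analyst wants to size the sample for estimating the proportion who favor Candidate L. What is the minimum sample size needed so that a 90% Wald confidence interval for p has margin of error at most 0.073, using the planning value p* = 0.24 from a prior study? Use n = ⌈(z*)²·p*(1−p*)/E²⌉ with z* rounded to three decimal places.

For 90% confidence, z* = 1.645.
p*(1−p*) = 0.24·0.76 = 0.1824.
Required n before rounding: 2.706025 × 0.1824 / 0.073² = 92.621.
Rounding up, n = 93.

n = 93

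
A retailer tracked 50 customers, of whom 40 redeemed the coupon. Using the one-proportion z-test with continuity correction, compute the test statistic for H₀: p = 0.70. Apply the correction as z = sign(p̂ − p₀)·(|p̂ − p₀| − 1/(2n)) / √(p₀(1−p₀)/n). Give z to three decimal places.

Sample proportion p̂ = 40/50 = 0.80000. p̂ − p₀ = 0.100000.
1/(2n) = 0.010000.
Corrected numerator: |0.100000| − 0.010000 = 0.090000.
SE₀ = √(0.70·0.30/50) = 0.064807.
z = +0.090000/0.064807 = 1.389.

z = 1.389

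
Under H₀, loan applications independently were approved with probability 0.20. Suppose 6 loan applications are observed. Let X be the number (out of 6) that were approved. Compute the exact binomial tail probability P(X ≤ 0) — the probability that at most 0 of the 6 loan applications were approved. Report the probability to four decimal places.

X is binomial with n = 6 and p = 0.20.
P(X ≤ 0) = C(6,0)·0.20^0·0.80^6.
= 0.262144 = 0.2621.

P = 0.2621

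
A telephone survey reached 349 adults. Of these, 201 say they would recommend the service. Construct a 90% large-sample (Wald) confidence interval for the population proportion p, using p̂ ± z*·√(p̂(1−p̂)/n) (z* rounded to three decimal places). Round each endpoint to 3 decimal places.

Sample proportion p̂ = 201/349 = 0.57593.
Standard error of p̂: √(0.244234/349) = √0.000699812 = 0.026454.
z* = 1.645 at the 90% level.
Margin = 1.645·0.026454 = 0.04352.
Interval: 0.57593 ± 0.04352 → (0.532, 0.619).

(0.532, 0.619)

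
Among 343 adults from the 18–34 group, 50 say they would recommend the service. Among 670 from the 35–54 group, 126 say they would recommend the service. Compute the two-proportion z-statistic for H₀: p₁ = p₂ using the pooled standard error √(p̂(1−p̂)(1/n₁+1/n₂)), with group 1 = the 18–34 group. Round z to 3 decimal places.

z = -1.681

Sample proportions: p̂₁ = 50/343 = 0.14577 and p̂₂ = 126/670 = 0.18806.
Pooling: p̂ = 176/1013 = 0.17374.
Pooled SE = √[0.1435553·0.00440799] ≈ 0.025155.
z = -0.04229/0.025155 = -1.681.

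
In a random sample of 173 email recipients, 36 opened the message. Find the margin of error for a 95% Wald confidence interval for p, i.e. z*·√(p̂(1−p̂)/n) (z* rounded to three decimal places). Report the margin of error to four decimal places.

ME = 0.0605

p̂ = 36/173 = 0.20809.
SE = √(p̂(1−p̂)/n) = √(0.164790/173) = 0.030863.
z* = 1.960 at the 95% level.
So ME = 0.0605.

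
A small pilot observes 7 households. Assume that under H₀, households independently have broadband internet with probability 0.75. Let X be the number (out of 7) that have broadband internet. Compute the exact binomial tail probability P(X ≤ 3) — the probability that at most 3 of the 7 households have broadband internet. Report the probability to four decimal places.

P = 0.0706

X ~ Binomial(n=7, p=0.75).
P(X ≤ 3) = C(7,0)·0.75^0·0.25^7 + C(7,1)·0.75^1·0.25^6 + C(7,2)·0.75^2·0.25^5 + C(7,3)·0.75^3·0.25^4.
= 0.000061 + 0.001282 + 0.011536 + 0.057678 = 0.0706.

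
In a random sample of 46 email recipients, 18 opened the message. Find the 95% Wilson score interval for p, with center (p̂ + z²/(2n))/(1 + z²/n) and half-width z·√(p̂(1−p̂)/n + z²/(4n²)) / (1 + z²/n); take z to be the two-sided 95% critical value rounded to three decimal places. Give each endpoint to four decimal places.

p̂ = 18/46 = 0.39130; z = 1.960, so z² = 3.841600.
Denominator 1 + z²/n = 1 + 3.841600/46 = 1.083513.
Center = (0.39130 + 0.041757)/1.083513 = 0.39968.
Radicand: p̂(1−p̂)/n + z²/(4n²) = 0.005177940 + 0.000453875 = 0.005631815.
Half-width = z·√(radicand)/denom = 1.960·0.075045/1.083513 = 0.13575.
So the interval runs from 0.2639 to 0.5354.

(0.2639, 0.5354)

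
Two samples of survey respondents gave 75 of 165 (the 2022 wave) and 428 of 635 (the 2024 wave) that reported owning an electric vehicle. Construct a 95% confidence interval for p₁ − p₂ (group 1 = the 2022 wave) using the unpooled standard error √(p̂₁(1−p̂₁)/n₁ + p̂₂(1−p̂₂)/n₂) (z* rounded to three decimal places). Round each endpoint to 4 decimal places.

(-0.3037, -0.1352)

p̂₁ = 0.45455, p̂₂ = 0.67402, so the observed difference is -0.21947.
Unpooled SE = √(p̂₁(1−p̂₁)/n₁ + p̂₂(1−p̂₂)/n₂) = √(0.001502630 + 0.000346013) = 0.042996.
z* = 1.960 at the 95% level. Margin of error = 0.08427.
Interval: -0.21947 ± 0.08427 → (-0.3037, -0.1352).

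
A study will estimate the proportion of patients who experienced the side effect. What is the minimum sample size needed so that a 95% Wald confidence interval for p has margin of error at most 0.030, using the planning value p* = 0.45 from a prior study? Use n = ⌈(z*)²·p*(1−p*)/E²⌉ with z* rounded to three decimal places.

n = 1057

For 95% confidence, z* = 1.960.
p*(1−p*) = 0.2475.
(z*)²·p*(1−p*)/E² = 3.841600·0.2475/0.000900 = 1056.440.
Rounding up, n = 1057.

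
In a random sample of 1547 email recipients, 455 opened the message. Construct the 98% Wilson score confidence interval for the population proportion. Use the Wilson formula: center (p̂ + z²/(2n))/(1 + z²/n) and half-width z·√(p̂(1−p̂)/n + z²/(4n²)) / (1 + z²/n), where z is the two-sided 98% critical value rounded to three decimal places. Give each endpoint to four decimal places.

(0.2679, 0.3217)

Here p̂ = 455/1547 = 0.29412 and z = 2.326 (z² = 5.410276).
Denominator 1 + z²/n = 1 + 5.410276/1547 = 1.003497.
Center = (0.29412 + 0.001749)/1.003497 = 0.29484.
Radicand: p̂(1−p̂)/n + z²/(4n²) = 0.000134203 + 0.000000565 = 0.000134768.
Half-width = z·√(radicand)/denom = 2.326·0.011609/1.003497 = 0.02691.
CI: 0.29484 ± 0.02691 = (0.2679, 0.3217).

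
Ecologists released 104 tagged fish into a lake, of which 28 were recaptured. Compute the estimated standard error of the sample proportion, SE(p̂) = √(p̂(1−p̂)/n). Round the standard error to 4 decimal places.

The sample proportion is 28/104 = 0.26923.
p̂(1−p̂) = 0.26923·0.73077 = 0.196745.
SE = √(0.196745/104) = √0.001891779 = 0.0435.

SE = 0.0435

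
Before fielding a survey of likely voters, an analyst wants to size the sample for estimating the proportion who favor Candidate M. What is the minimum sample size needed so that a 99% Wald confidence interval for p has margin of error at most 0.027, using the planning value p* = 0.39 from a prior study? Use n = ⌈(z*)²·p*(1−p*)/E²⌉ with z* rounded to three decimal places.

For 99% confidence, z* = 2.576.
p*(1−p*) = 0.39·0.61 = 0.2379.
Required n before rounding: 6.635776 × 0.2379 / 0.027² = 2165.502.
Rounding up, n = 2166.

n = 2166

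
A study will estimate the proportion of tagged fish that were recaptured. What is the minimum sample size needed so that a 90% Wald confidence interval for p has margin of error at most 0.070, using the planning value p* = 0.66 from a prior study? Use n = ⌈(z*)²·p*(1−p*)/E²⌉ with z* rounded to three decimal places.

The 90% critical value is z* = 1.645.
p*(1−p*) = 0.2244.
(z*)²·p*(1−p*)/E² = 2.706025·0.2244/0.004900 = 123.925.
⌈123.925⌉ = 124.

n = 124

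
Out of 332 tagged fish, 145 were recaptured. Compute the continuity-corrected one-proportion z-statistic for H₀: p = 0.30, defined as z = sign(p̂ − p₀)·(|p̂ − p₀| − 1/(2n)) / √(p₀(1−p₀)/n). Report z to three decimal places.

z = 5.377

The sample proportion is 145/332 = 0.43675. p̂ − p₀ = 0.136747.
Continuity correction 1/(2n) = 1/664 = 0.001506.
Corrected numerator: |0.136747| − 0.001506 = 0.135241.
Null standard error: √(0.30·0.70/332) = √0.000632530 = 0.025150.
z = +0.135241/0.025150 = 5.377.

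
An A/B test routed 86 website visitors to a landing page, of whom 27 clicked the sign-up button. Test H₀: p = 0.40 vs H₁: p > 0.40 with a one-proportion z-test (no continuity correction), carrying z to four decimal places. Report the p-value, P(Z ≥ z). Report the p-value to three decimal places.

p̂ = 27/86 = 0.31395.
Under H₀, SE = √(p₀(1−p₀)/n) = √(0.40·0.60/86) = √0.002790698 = 0.052827.
z = (p̂ − p₀)/SE = (27/86 − 0.40)/0.052827 ≈ -1.6288.
p-value = P(Z ≥ z) with z = -1.6288 → 0.948.

p-value = 0.948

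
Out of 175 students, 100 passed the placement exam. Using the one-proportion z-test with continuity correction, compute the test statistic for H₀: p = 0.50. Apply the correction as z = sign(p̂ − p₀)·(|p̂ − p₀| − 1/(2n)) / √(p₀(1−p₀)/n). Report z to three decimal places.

z = 1.814

The sample proportion is 100/175 = 0.57143. p̂ − p₀ = 0.071429.
1/(2n) = 0.002857.
Corrected numerator: |0.071429| − 0.002857 = 0.068572.
SE₀ = √(0.50·0.50/175) = 0.037796.
z = +0.068572/0.037796 = 1.814.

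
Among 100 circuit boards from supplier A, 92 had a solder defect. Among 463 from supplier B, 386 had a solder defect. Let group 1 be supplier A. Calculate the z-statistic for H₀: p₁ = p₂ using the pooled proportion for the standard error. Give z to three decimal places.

p̂₁ = 92/100 = 0.92000, p̂₂ = 386/463 = 0.83369.
Pooling: p̂ = 478/563 = 0.84902.
SE = √[p̂(1−p̂)(1/n₁+1/n₂)] = √[0.84902·0.15098·(1/100+1/463)] ≈ 0.039480.
z = (p̂₁ − p̂₂)/SE = (0.92000 − 0.83369)/0.039480 = 0.08631/0.039480 = 2.186.

z = 2.186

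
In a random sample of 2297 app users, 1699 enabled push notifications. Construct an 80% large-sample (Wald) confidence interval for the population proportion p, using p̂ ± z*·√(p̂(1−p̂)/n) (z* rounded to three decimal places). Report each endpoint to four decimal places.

(0.7279, 0.7514)

With x = 1699 successes in n = 2297, p̂ = 0.73966.
Standard error of p̂: √(0.192563/2297) = √0.000083832 = 0.009156.
For 80% confidence, z* = 1.282.
Margin of error: 1.282 × 0.009156 = 0.01174.
CI: 0.73966 ± 0.01174 = (0.7279, 0.7514).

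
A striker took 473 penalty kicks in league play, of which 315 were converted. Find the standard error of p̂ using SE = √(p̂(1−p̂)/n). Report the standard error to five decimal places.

With x = 315 successes in n = 473, p̂ = 0.66596.
p̂(1−p̂) = 0.222457.
SE = √(0.222457/473) = 0.02169.

SE = 0.02169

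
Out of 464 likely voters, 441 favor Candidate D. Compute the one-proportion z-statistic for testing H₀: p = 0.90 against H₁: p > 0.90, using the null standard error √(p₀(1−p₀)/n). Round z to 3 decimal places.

The sample proportion is 441/464 = 0.95043.
Null standard error: √(0.90·0.10/464) = √0.000193966 = 0.013927.
z = (p̂ − p₀)/SE = (0.95043 − 0.90)/0.013927 = 3.621.

z = 3.621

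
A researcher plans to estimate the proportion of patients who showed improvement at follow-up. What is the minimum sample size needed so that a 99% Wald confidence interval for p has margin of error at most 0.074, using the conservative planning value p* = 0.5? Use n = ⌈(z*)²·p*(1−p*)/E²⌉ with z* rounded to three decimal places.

n = 303

For 99% confidence, z* = 2.576.
p*(1−p*) = 0.2500.
Required n before rounding: 6.635776 × 0.2500 / 0.074² = 302.948.
Rounding up, n = 303.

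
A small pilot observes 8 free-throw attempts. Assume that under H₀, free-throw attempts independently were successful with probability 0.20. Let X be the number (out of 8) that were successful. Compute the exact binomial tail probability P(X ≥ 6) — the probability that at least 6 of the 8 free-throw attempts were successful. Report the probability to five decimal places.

P = 0.00123

X is binomial with n = 8 and p = 0.20.
P(X ≥ 6) = C(8,6)·0.20^6·0.80^2 + C(8,7)·0.20^7·0.80^1 + C(8,8)·0.20^8·0.80^0.
= 0.001147 + 0.000082 + 0.000003 = 0.00123.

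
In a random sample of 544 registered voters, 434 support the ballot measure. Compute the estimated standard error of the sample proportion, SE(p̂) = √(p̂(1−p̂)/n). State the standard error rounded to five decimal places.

SE = 0.01722

With x = 434 successes in n = 544, p̂ = 0.79779.
p̂(1−p̂) = 0.161321.
SE = √(0.161321/544) = 0.01722.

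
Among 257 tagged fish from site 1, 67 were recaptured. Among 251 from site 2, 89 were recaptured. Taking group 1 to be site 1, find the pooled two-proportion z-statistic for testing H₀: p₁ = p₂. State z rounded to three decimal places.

z = -2.293

p̂₁ = 67/257 = 0.26070, p̂₂ = 89/251 = 0.35458.
Pooled p̂ = (67+89)/(257+251) = 156/508 = 0.30709.
SE = √[p̂(1−p̂)(1/n₁+1/n₂)] = √[0.30709·0.69291·(1/257+1/251)] ≈ 0.040935.
z = (p̂₁ − p̂₂)/SE = (0.26070 − 0.35458)/0.040935 = -0.09388/0.040935 = -2.293.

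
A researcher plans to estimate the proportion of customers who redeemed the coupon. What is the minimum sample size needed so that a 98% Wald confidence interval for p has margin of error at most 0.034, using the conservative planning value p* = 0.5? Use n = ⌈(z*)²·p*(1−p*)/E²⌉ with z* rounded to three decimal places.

n = 1171

z* = 2.326 at the 98% level.
p*(1−p*) = 0.50·0.50 = 0.2500.
Required n before rounding: 5.410276 × 0.2500 / 0.034² = 1170.042.
⌈1170.042⌉ = 1171.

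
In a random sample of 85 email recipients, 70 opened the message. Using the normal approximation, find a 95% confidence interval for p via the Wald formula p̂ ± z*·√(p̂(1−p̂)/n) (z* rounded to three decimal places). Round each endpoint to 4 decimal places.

p̂ = 70/85 = 0.82353.
Standard error of p̂: √(0.145329/85) = √0.001709750 = 0.041349.
For 95% confidence, z* = 1.960.
Margin = 1.960·0.041349 = 0.08104.
CI: 0.82353 ± 0.08104 = (0.7425, 0.9046).

(0.7425, 0.9046)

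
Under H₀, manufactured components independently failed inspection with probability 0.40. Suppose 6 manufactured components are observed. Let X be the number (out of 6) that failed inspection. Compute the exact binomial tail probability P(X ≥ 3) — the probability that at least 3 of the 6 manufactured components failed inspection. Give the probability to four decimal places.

P = 0.4557

X ~ Binomial(n=6, p=0.40).
P(X ≥ 3) = C(6,3)·0.40^3·0.60^3 + C(6,4)·0.40^4·0.60^2 + C(6,5)·0.40^5·0.60^1 + C(6,6)·0.40^6·0.60^0.
= 0.276480 + 0.138240 + 0.036864 + 0.004096 = 0.4557.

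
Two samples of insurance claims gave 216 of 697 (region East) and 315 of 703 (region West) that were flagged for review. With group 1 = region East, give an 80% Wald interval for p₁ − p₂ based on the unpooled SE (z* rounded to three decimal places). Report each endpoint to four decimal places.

p̂₁ = 0.30990, p̂₂ = 0.44808, so the observed difference is -0.13818.
SE = √(0.000306832 + 0.000351784) = √0.000658616 = 0.025664.
For 80% confidence, z* = 1.282. Margin of error = 0.03290.
CI: -0.13818 ± 0.03290 = (-0.1711, -0.1053).

(-0.1711, -0.1053)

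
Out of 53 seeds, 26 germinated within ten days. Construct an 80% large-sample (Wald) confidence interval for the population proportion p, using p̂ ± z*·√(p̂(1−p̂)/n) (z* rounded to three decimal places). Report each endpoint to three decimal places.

(0.403, 0.579)

Sample proportion p̂ = 26/53 = 0.49057.
SE(p̂) = √(0.49057·0.50943/53) = 0.068668.
z* = 1.282 at the 80% level.
Margin = 1.282·0.068668 = 0.08803.
So the interval runs from 0.403 to 0.579.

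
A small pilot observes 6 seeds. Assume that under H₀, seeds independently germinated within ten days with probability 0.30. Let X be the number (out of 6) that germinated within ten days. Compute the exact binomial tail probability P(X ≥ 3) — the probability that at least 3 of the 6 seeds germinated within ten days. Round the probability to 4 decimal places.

P = 0.2557

X is binomial with n = 6 and p = 0.30.
P(X ≥ 3) = C(6,3)·0.30^3·0.70^3 + C(6,4)·0.30^4·0.70^2 + C(6,5)·0.30^5·0.70^1 + C(6,6)·0.30^6·0.70^0.
= 0.185220 + 0.059535 + 0.010206 + 0.000729 = 0.2557.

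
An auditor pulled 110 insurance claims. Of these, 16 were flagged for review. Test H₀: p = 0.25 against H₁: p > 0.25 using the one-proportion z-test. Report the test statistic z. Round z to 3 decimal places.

p̂ = 16/110 = 0.14545.
Under H₀, SE = √(p₀(1−p₀)/n) = √(0.25·0.75/110) = √0.001704545 = 0.041286.
Test statistic: z = -0.10455/0.041286 = -2.532.

z = -2.532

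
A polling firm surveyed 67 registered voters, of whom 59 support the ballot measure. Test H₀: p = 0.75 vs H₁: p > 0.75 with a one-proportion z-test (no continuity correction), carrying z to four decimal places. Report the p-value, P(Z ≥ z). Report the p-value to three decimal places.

With x = 59 successes in n = 67, p̂ = 0.88060.
Under H₀, SE = √(p₀(1−p₀)/n) = √(0.75·0.25/67) = √0.002798507 = 0.052901.
Test statistic (full precision, shown to 4 dp): z = (59/67 − 0.75)/SE₀ ≈ 2.4687.
p-value = P(Z ≥ z) with z = 2.4687 → 0.007.

p-value = 0.007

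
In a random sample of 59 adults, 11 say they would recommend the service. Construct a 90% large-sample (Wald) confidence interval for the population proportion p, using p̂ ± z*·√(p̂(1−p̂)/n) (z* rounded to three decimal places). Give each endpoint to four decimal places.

The sample proportion is 11/59 = 0.18644.
Standard error of p̂: √(0.151681/59) = √0.002570857 = 0.050704.
z* = 1.645 at the 90% level.
Margin of error: 1.645 × 0.050704 = 0.08341.
So the interval runs from 0.1030 to 0.2698.

(0.1030, 0.2698)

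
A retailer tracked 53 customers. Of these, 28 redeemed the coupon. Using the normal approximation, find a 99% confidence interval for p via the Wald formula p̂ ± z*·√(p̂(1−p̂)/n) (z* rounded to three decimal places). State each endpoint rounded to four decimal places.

The sample proportion is 28/53 = 0.52830.
SE(p̂) = √(0.52830·0.47170/53) = 0.068570.
The 99% critical value is z* = 2.576.
Margin of error: 2.576 × 0.068570 = 0.17664.
CI: 0.52830 ± 0.17664 = (0.3517, 0.7049).

(0.3517, 0.7049)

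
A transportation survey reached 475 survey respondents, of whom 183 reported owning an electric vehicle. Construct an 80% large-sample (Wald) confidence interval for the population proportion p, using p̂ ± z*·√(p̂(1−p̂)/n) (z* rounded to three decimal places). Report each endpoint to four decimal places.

The sample proportion is 183/475 = 0.38526.
SE(p̂) = √(0.38526·0.61474/475) = 0.022329.
z* = 1.282 at the 80% level.
Margin of error: 1.282 × 0.022329 = 0.02863.
CI: 0.38526 ± 0.02863 = (0.3566, 0.4139).

(0.3566, 0.4139)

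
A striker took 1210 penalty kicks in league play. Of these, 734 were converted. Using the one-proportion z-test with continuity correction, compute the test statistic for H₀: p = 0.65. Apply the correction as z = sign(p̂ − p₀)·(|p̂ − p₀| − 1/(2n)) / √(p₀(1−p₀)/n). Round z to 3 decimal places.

z = -3.134

p̂ = 734/1210 = 0.60661. p̂ − p₀ = -0.043388.
Continuity correction 1/(2n) = 1/2420 = 0.000413.
Corrected numerator: |-0.043388| − 0.000413 = 0.042975.
Null standard error: √(0.65·0.35/1210) = √0.000188017 = 0.013712.
z = (−)0.042975/0.013712 = -3.134.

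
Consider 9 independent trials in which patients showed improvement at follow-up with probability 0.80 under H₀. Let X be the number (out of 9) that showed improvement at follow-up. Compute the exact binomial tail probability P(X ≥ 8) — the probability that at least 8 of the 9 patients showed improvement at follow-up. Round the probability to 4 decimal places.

X is binomial with n = 9 and p = 0.80.
P(X ≥ 8) = C(9,8)·0.80^8·0.20^1 + C(9,9)·0.80^9·0.20^0.
= 0.301990 + 0.134218 = 0.4362.

P = 0.4362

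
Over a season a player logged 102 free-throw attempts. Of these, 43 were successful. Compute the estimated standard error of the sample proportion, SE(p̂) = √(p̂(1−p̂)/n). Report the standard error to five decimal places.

Sample proportion p̂ = 43/102 = 0.42157.
p̂(1−p̂) = 0.243849.
Dividing by n and taking the root: √0.002390676 = 0.04889.

SE = 0.04889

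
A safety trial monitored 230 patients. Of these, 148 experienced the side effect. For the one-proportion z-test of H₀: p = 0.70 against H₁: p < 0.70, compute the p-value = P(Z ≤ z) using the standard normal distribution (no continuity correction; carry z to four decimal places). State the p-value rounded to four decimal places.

With x = 148 successes in n = 230, p̂ = 0.64348.
Under H₀, SE = √(p₀(1−p₀)/n) = √(0.70·0.30/230) = √0.000913043 = 0.030217.
Test statistic (full precision, shown to 4 dp): z = (148/230 − 0.70)/SE₀ ≈ -1.8706.
p-value = P(Z ≤ z) with z = -1.8706 → 0.0307.

p-value = 0.0307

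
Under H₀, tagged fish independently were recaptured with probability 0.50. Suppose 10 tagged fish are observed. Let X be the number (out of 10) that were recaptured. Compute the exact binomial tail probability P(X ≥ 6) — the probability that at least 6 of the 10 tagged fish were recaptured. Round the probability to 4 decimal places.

X ~ Binomial(n=10, p=0.50).
P(X ≥ 6) = Σ_{j=6}^{10} C(10,j)·0.50^j·0.50^{10−j}.
= 0.205078 + 0.117188 + 0.043945 + 0.009766 + 0.000977 = 0.3770.

P = 0.3770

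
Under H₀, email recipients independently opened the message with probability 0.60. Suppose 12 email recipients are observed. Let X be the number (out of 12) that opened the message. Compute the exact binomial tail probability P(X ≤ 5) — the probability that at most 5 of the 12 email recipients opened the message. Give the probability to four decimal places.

P = 0.1582

X ~ Binomial(n=12, p=0.60).
P(X ≤ 5) = Σ_{j=0}^{5} C(12,j)·0.60^j·0.40^{12−j}.
= 0.000017 + 0.000302 + 0.002491 + 0.012457 + 0.042043 + 0.100902 = 0.1582.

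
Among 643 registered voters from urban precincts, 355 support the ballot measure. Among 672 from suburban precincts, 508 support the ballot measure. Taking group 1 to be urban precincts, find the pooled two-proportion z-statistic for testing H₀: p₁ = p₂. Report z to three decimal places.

z = -7.780

Sample proportions: p̂₁ = 355/643 = 0.55210 and p̂₂ = 508/672 = 0.75595.
Pooling: p̂ = 863/1315 = 0.65627.
Pooled SE = √[0.2255785·0.00304331] ≈ 0.026201.
z = -0.20385/0.026201 = -7.780.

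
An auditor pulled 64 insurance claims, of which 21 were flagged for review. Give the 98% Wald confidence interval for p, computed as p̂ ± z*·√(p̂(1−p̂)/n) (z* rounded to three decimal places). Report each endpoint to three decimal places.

The sample proportion is 21/64 = 0.32812.
SE = √(p̂(1−p̂)/n) = √(0.220459/64) = 0.058691.
The 98% critical value is z* = 2.326.
Margin of error: 2.326 × 0.058691 = 0.13652.
So the interval runs from 0.192 to 0.465.

(0.192, 0.465)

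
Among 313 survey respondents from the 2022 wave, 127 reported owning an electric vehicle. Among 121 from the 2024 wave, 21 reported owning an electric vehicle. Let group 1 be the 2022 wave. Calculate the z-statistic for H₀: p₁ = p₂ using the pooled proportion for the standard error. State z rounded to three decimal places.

Sample proportions: p̂₁ = 127/313 = 0.40575 and p̂₂ = 21/121 = 0.17355.
Pooled p̂ = (127+21)/(313+121) = 148/434 = 0.34101.
SE = √[p̂(1−p̂)(1/n₁+1/n₂)] = √[0.34101·0.65899·(1/313+1/121)] ≈ 0.050746.
z = 0.23220/0.050746 = 4.576.

z = 4.576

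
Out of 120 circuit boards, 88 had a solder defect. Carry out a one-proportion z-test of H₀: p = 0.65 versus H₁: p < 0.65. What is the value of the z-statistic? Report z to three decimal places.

z = 1.914

p̂ = 88/120 = 0.73333.
Null standard error: √(0.65·0.35/120) = √0.001895833 = 0.043541.
Test statistic: z = 0.08333/0.043541 = 1.914.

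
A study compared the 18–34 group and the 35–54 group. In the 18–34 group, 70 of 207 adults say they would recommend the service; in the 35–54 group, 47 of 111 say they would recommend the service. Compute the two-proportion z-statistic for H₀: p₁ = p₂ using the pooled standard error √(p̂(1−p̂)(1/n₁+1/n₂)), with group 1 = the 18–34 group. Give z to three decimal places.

Sample proportions: p̂₁ = 70/207 = 0.33816 and p̂₂ = 47/111 = 0.42342.
Pooling: p̂ = 117/318 = 0.36792.
SE = √[p̂(1−p̂)(1/n₁+1/n₂)] = √[0.36792·0.63208·(1/207+1/111)] ≈ 0.056732.
z = (p̂₁ − p̂₂)/SE = (0.33816 − 0.42342)/0.056732 = -0.08526/0.056732 = -1.503.

z = -1.503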